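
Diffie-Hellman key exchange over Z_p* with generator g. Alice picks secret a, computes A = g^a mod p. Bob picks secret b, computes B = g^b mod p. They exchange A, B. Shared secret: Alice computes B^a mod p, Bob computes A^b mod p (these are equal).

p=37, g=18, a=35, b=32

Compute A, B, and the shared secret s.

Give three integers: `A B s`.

A = 18^35 mod 37  (bits of 35 = 100011)
  bit 0 = 1: r = r^2 * 18 mod 37 = 1^2 * 18 = 1*18 = 18
  bit 1 = 0: r = r^2 mod 37 = 18^2 = 28
  bit 2 = 0: r = r^2 mod 37 = 28^2 = 7
  bit 3 = 0: r = r^2 mod 37 = 7^2 = 12
  bit 4 = 1: r = r^2 * 18 mod 37 = 12^2 * 18 = 33*18 = 2
  bit 5 = 1: r = r^2 * 18 mod 37 = 2^2 * 18 = 4*18 = 35
  -> A = 35
B = 18^32 mod 37  (bits of 32 = 100000)
  bit 0 = 1: r = r^2 * 18 mod 37 = 1^2 * 18 = 1*18 = 18
  bit 1 = 0: r = r^2 mod 37 = 18^2 = 28
  bit 2 = 0: r = r^2 mod 37 = 28^2 = 7
  bit 3 = 0: r = r^2 mod 37 = 7^2 = 12
  bit 4 = 0: r = r^2 mod 37 = 12^2 = 33
  bit 5 = 0: r = r^2 mod 37 = 33^2 = 16
  -> B = 16
s = B^a = 16^35 mod 37  (bits of 35 = 100011)
  bit 0 = 1: r = r^2 * 16 mod 37 = 1^2 * 16 = 1*16 = 16
  bit 1 = 0: r = r^2 mod 37 = 16^2 = 34
  bit 2 = 0: r = r^2 mod 37 = 34^2 = 9
  bit 3 = 0: r = r^2 mod 37 = 9^2 = 7
  bit 4 = 1: r = r^2 * 16 mod 37 = 7^2 * 16 = 12*16 = 7
  bit 5 = 1: r = r^2 * 16 mod 37 = 7^2 * 16 = 12*16 = 7
  -> s = B^a = 7

Answer: 35 16 7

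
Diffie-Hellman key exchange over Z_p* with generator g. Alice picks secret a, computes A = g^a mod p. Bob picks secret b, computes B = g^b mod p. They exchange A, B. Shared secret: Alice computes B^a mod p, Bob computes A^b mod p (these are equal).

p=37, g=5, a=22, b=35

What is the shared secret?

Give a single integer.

A = 5^22 mod 37  (bits of 22 = 10110)
  bit 0 = 1: r = r^2 * 5 mod 37 = 1^2 * 5 = 1*5 = 5
  bit 1 = 0: r = r^2 mod 37 = 5^2 = 25
  bit 2 = 1: r = r^2 * 5 mod 37 = 25^2 * 5 = 33*5 = 17
  bit 3 = 1: r = r^2 * 5 mod 37 = 17^2 * 5 = 30*5 = 2
  bit 4 = 0: r = r^2 mod 37 = 2^2 = 4
  -> A = 4
B = 5^35 mod 37  (bits of 35 = 100011)
  bit 0 = 1: r = r^2 * 5 mod 37 = 1^2 * 5 = 1*5 = 5
  bit 1 = 0: r = r^2 mod 37 = 5^2 = 25
  bit 2 = 0: r = r^2 mod 37 = 25^2 = 33
  bit 3 = 0: r = r^2 mod 37 = 33^2 = 16
  bit 4 = 1: r = r^2 * 5 mod 37 = 16^2 * 5 = 34*5 = 22
  bit 5 = 1: r = r^2 * 5 mod 37 = 22^2 * 5 = 3*5 = 15
  -> B = 15
s = B^a = 15^22 mod 37  (bits of 22 = 10110)
  bit 0 = 1: r = r^2 * 15 mod 37 = 1^2 * 15 = 1*15 = 15
  bit 1 = 0: r = r^2 mod 37 = 15^2 = 3
  bit 2 = 1: r = r^2 * 15 mod 37 = 3^2 * 15 = 9*15 = 24
  bit 3 = 1: r = r^2 * 15 mod 37 = 24^2 * 15 = 21*15 = 19
  bit 4 = 0: r = r^2 mod 37 = 19^2 = 28
  -> s = B^a = 28

Answer: 28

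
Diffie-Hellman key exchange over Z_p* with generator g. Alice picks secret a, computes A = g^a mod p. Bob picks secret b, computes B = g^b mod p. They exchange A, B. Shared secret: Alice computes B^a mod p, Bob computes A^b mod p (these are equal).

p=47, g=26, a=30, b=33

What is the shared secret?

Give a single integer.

Answer: 21

Derivation:
A = 26^30 mod 47  (bits of 30 = 11110)
  bit 0 = 1: r = r^2 * 26 mod 47 = 1^2 * 26 = 1*26 = 26
  bit 1 = 1: r = r^2 * 26 mod 47 = 26^2 * 26 = 18*26 = 45
  bit 2 = 1: r = r^2 * 26 mod 47 = 45^2 * 26 = 4*26 = 10
  bit 3 = 1: r = r^2 * 26 mod 47 = 10^2 * 26 = 6*26 = 15
  bit 4 = 0: r = r^2 mod 47 = 15^2 = 37
  -> A = 37
B = 26^33 mod 47  (bits of 33 = 100001)
  bit 0 = 1: r = r^2 * 26 mod 47 = 1^2 * 26 = 1*26 = 26
  bit 1 = 0: r = r^2 mod 47 = 26^2 = 18
  bit 2 = 0: r = r^2 mod 47 = 18^2 = 42
  bit 3 = 0: r = r^2 mod 47 = 42^2 = 25
  bit 4 = 0: r = r^2 mod 47 = 25^2 = 14
  bit 5 = 1: r = r^2 * 26 mod 47 = 14^2 * 26 = 8*26 = 20
  -> B = 20
s = B^a = 20^30 mod 47  (bits of 30 = 11110)
  bit 0 = 1: r = r^2 * 20 mod 47 = 1^2 * 20 = 1*20 = 20
  bit 1 = 1: r = r^2 * 20 mod 47 = 20^2 * 20 = 24*20 = 10
  bit 2 = 1: r = r^2 * 20 mod 47 = 10^2 * 20 = 6*20 = 26
  bit 3 = 1: r = r^2 * 20 mod 47 = 26^2 * 20 = 18*20 = 31
  bit 4 = 0: r = r^2 mod 47 = 31^2 = 21
  -> s = B^a = 21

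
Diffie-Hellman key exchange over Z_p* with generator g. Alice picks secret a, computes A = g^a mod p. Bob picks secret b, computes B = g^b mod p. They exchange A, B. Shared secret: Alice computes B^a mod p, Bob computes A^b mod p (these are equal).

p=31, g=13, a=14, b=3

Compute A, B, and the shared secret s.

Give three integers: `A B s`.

Answer: 19 27 8

Derivation:
A = 13^14 mod 31  (bits of 14 = 1110)
  bit 0 = 1: r = r^2 * 13 mod 31 = 1^2 * 13 = 1*13 = 13
  bit 1 = 1: r = r^2 * 13 mod 31 = 13^2 * 13 = 14*13 = 27
  bit 2 = 1: r = r^2 * 13 mod 31 = 27^2 * 13 = 16*13 = 22
  bit 3 = 0: r = r^2 mod 31 = 22^2 = 19
  -> A = 19
B = 13^3 mod 31  (bits of 3 = 11)
  bit 0 = 1: r = r^2 * 13 mod 31 = 1^2 * 13 = 1*13 = 13
  bit 1 = 1: r = r^2 * 13 mod 31 = 13^2 * 13 = 14*13 = 27
  -> B = 27
s = B^a = 27^14 mod 31  (bits of 14 = 1110)
  bit 0 = 1: r = r^2 * 27 mod 31 = 1^2 * 27 = 1*27 = 27
  bit 1 = 1: r = r^2 * 27 mod 31 = 27^2 * 27 = 16*27 = 29
  bit 2 = 1: r = r^2 * 27 mod 31 = 29^2 * 27 = 4*27 = 15
  bit 3 = 0: r = r^2 mod 31 = 15^2 = 8
  -> s = B^a = 8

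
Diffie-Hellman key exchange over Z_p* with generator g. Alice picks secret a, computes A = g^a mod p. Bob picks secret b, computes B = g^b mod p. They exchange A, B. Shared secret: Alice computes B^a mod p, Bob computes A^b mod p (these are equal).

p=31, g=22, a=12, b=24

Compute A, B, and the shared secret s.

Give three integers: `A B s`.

A = 22^12 mod 31  (bits of 12 = 1100)
  bit 0 = 1: r = r^2 * 22 mod 31 = 1^2 * 22 = 1*22 = 22
  bit 1 = 1: r = r^2 * 22 mod 31 = 22^2 * 22 = 19*22 = 15
  bit 2 = 0: r = r^2 mod 31 = 15^2 = 8
  bit 3 = 0: r = r^2 mod 31 = 8^2 = 2
  -> A = 2
B = 22^24 mod 31  (bits of 24 = 11000)
  bit 0 = 1: r = r^2 * 22 mod 31 = 1^2 * 22 = 1*22 = 22
  bit 1 = 1: r = r^2 * 22 mod 31 = 22^2 * 22 = 19*22 = 15
  bit 2 = 0: r = r^2 mod 31 = 15^2 = 8
  bit 3 = 0: r = r^2 mod 31 = 8^2 = 2
  bit 4 = 0: r = r^2 mod 31 = 2^2 = 4
  -> B = 4
s = B^a = 4^12 mod 31  (bits of 12 = 1100)
  bit 0 = 1: r = r^2 * 4 mod 31 = 1^2 * 4 = 1*4 = 4
  bit 1 = 1: r = r^2 * 4 mod 31 = 4^2 * 4 = 16*4 = 2
  bit 2 = 0: r = r^2 mod 31 = 2^2 = 4
  bit 3 = 0: r = r^2 mod 31 = 4^2 = 16
  -> s = B^a = 16

Answer: 2 4 16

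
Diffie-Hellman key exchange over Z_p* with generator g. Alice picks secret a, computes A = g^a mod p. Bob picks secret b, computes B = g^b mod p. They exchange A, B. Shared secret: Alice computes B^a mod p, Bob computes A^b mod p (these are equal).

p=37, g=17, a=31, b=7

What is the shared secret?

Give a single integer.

Answer: 17

Derivation:
A = 17^31 mod 37  (bits of 31 = 11111)
  bit 0 = 1: r = r^2 * 17 mod 37 = 1^2 * 17 = 1*17 = 17
  bit 1 = 1: r = r^2 * 17 mod 37 = 17^2 * 17 = 30*17 = 29
  bit 2 = 1: r = r^2 * 17 mod 37 = 29^2 * 17 = 27*17 = 15
  bit 3 = 1: r = r^2 * 17 mod 37 = 15^2 * 17 = 3*17 = 14
  bit 4 = 1: r = r^2 * 17 mod 37 = 14^2 * 17 = 11*17 = 2
  -> A = 2
B = 17^7 mod 37  (bits of 7 = 111)
  bit 0 = 1: r = r^2 * 17 mod 37 = 1^2 * 17 = 1*17 = 17
  bit 1 = 1: r = r^2 * 17 mod 37 = 17^2 * 17 = 30*17 = 29
  bit 2 = 1: r = r^2 * 17 mod 37 = 29^2 * 17 = 27*17 = 15
  -> B = 15
s = B^a = 15^31 mod 37  (bits of 31 = 11111)
  bit 0 = 1: r = r^2 * 15 mod 37 = 1^2 * 15 = 1*15 = 15
  bit 1 = 1: r = r^2 * 15 mod 37 = 15^2 * 15 = 3*15 = 8
  bit 2 = 1: r = r^2 * 15 mod 37 = 8^2 * 15 = 27*15 = 35
  bit 3 = 1: r = r^2 * 15 mod 37 = 35^2 * 15 = 4*15 = 23
  bit 4 = 1: r = r^2 * 15 mod 37 = 23^2 * 15 = 11*15 = 17
  -> s = B^a = 17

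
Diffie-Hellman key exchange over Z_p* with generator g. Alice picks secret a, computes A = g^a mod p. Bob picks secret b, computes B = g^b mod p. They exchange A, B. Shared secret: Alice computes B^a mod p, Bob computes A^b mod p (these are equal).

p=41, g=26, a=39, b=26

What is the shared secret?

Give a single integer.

Answer: 8

Derivation:
A = 26^39 mod 41  (bits of 39 = 100111)
  bit 0 = 1: r = r^2 * 26 mod 41 = 1^2 * 26 = 1*26 = 26
  bit 1 = 0: r = r^2 mod 41 = 26^2 = 20
  bit 2 = 0: r = r^2 mod 41 = 20^2 = 31
  bit 3 = 1: r = r^2 * 26 mod 41 = 31^2 * 26 = 18*26 = 17
  bit 4 = 1: r = r^2 * 26 mod 41 = 17^2 * 26 = 2*26 = 11
  bit 5 = 1: r = r^2 * 26 mod 41 = 11^2 * 26 = 39*26 = 30
  -> A = 30
B = 26^26 mod 41  (bits of 26 = 11010)
  bit 0 = 1: r = r^2 * 26 mod 41 = 1^2 * 26 = 1*26 = 26
  bit 1 = 1: r = r^2 * 26 mod 41 = 26^2 * 26 = 20*26 = 28
  bit 2 = 0: r = r^2 mod 41 = 28^2 = 5
  bit 3 = 1: r = r^2 * 26 mod 41 = 5^2 * 26 = 25*26 = 35
  bit 4 = 0: r = r^2 mod 41 = 35^2 = 36
  -> B = 36
s = B^a = 36^39 mod 41  (bits of 39 = 100111)
  bit 0 = 1: r = r^2 * 36 mod 41 = 1^2 * 36 = 1*36 = 36
  bit 1 = 0: r = r^2 mod 41 = 36^2 = 25
  bit 2 = 0: r = r^2 mod 41 = 25^2 = 10
  bit 3 = 1: r = r^2 * 36 mod 41 = 10^2 * 36 = 18*36 = 33
  bit 4 = 1: r = r^2 * 36 mod 41 = 33^2 * 36 = 23*36 = 8
  bit 5 = 1: r = r^2 * 36 mod 41 = 8^2 * 36 = 23*36 = 8
  -> s = B^a = 8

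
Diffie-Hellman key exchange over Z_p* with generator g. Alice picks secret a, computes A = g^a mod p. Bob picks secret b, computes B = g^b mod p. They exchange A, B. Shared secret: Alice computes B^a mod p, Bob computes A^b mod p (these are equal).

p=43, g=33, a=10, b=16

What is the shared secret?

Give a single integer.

A = 33^10 mod 43  (bits of 10 = 1010)
  bit 0 = 1: r = r^2 * 33 mod 43 = 1^2 * 33 = 1*33 = 33
  bit 1 = 0: r = r^2 mod 43 = 33^2 = 14
  bit 2 = 1: r = r^2 * 33 mod 43 = 14^2 * 33 = 24*33 = 18
  bit 3 = 0: r = r^2 mod 43 = 18^2 = 23
  -> A = 23
B = 33^16 mod 43  (bits of 16 = 10000)
  bit 0 = 1: r = r^2 * 33 mod 43 = 1^2 * 33 = 1*33 = 33
  bit 1 = 0: r = r^2 mod 43 = 33^2 = 14
  bit 2 = 0: r = r^2 mod 43 = 14^2 = 24
  bit 3 = 0: r = r^2 mod 43 = 24^2 = 17
  bit 4 = 0: r = r^2 mod 43 = 17^2 = 31
  -> B = 31
s = B^a = 31^10 mod 43  (bits of 10 = 1010)
  bit 0 = 1: r = r^2 * 31 mod 43 = 1^2 * 31 = 1*31 = 31
  bit 1 = 0: r = r^2 mod 43 = 31^2 = 15
  bit 2 = 1: r = r^2 * 31 mod 43 = 15^2 * 31 = 10*31 = 9
  bit 3 = 0: r = r^2 mod 43 = 9^2 = 38
  -> s = B^a = 38

Answer: 38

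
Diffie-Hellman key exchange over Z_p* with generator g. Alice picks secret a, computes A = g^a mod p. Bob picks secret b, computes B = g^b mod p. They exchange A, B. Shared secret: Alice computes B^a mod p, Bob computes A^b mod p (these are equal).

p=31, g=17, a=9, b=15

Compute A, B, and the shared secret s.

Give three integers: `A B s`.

A = 17^9 mod 31  (bits of 9 = 1001)
  bit 0 = 1: r = r^2 * 17 mod 31 = 1^2 * 17 = 1*17 = 17
  bit 1 = 0: r = r^2 mod 31 = 17^2 = 10
  bit 2 = 0: r = r^2 mod 31 = 10^2 = 7
  bit 3 = 1: r = r^2 * 17 mod 31 = 7^2 * 17 = 18*17 = 27
  -> A = 27
B = 17^15 mod 31  (bits of 15 = 1111)
  bit 0 = 1: r = r^2 * 17 mod 31 = 1^2 * 17 = 1*17 = 17
  bit 1 = 1: r = r^2 * 17 mod 31 = 17^2 * 17 = 10*17 = 15
  bit 2 = 1: r = r^2 * 17 mod 31 = 15^2 * 17 = 8*17 = 12
  bit 3 = 1: r = r^2 * 17 mod 31 = 12^2 * 17 = 20*17 = 30
  -> B = 30
s = B^a = 30^9 mod 31  (bits of 9 = 1001)
  bit 0 = 1: r = r^2 * 30 mod 31 = 1^2 * 30 = 1*30 = 30
  bit 1 = 0: r = r^2 mod 31 = 30^2 = 1
  bit 2 = 0: r = r^2 mod 31 = 1^2 = 1
  bit 3 = 1: r = r^2 * 30 mod 31 = 1^2 * 30 = 1*30 = 30
  -> s = B^a = 30

Answer: 27 30 30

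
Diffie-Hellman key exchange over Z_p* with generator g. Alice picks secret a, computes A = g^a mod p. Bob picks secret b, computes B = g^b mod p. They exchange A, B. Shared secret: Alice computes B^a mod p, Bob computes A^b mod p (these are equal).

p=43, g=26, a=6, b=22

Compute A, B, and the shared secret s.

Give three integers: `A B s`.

A = 26^6 mod 43  (bits of 6 = 110)
  bit 0 = 1: r = r^2 * 26 mod 43 = 1^2 * 26 = 1*26 = 26
  bit 1 = 1: r = r^2 * 26 mod 43 = 26^2 * 26 = 31*26 = 32
  bit 2 = 0: r = r^2 mod 43 = 32^2 = 35
  -> A = 35
B = 26^22 mod 43  (bits of 22 = 10110)
  bit 0 = 1: r = r^2 * 26 mod 43 = 1^2 * 26 = 1*26 = 26
  bit 1 = 0: r = r^2 mod 43 = 26^2 = 31
  bit 2 = 1: r = r^2 * 26 mod 43 = 31^2 * 26 = 15*26 = 3
  bit 3 = 1: r = r^2 * 26 mod 43 = 3^2 * 26 = 9*26 = 19
  bit 4 = 0: r = r^2 mod 43 = 19^2 = 17
  -> B = 17
s = B^a = 17^6 mod 43  (bits of 6 = 110)
  bit 0 = 1: r = r^2 * 17 mod 43 = 1^2 * 17 = 1*17 = 17
  bit 1 = 1: r = r^2 * 17 mod 43 = 17^2 * 17 = 31*17 = 11
  bit 2 = 0: r = r^2 mod 43 = 11^2 = 35
  -> s = B^a = 35

Answer: 35 17 35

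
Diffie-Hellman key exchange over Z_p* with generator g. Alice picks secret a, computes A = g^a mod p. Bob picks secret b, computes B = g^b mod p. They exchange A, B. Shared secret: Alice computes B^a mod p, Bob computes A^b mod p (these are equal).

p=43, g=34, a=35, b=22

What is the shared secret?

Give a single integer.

Answer: 6

Derivation:
A = 34^35 mod 43  (bits of 35 = 100011)
  bit 0 = 1: r = r^2 * 34 mod 43 = 1^2 * 34 = 1*34 = 34
  bit 1 = 0: r = r^2 mod 43 = 34^2 = 38
  bit 2 = 0: r = r^2 mod 43 = 38^2 = 25
  bit 3 = 0: r = r^2 mod 43 = 25^2 = 23
  bit 4 = 1: r = r^2 * 34 mod 43 = 23^2 * 34 = 13*34 = 12
  bit 5 = 1: r = r^2 * 34 mod 43 = 12^2 * 34 = 15*34 = 37
  -> A = 37
B = 34^22 mod 43  (bits of 22 = 10110)
  bit 0 = 1: r = r^2 * 34 mod 43 = 1^2 * 34 = 1*34 = 34
  bit 1 = 0: r = r^2 mod 43 = 34^2 = 38
  bit 2 = 1: r = r^2 * 34 mod 43 = 38^2 * 34 = 25*34 = 33
  bit 3 = 1: r = r^2 * 34 mod 43 = 33^2 * 34 = 14*34 = 3
  bit 4 = 0: r = r^2 mod 43 = 3^2 = 9
  -> B = 9
s = B^a = 9^35 mod 43  (bits of 35 = 100011)
  bit 0 = 1: r = r^2 * 9 mod 43 = 1^2 * 9 = 1*9 = 9
  bit 1 = 0: r = r^2 mod 43 = 9^2 = 38
  bit 2 = 0: r = r^2 mod 43 = 38^2 = 25
  bit 3 = 0: r = r^2 mod 43 = 25^2 = 23
  bit 4 = 1: r = r^2 * 9 mod 43 = 23^2 * 9 = 13*9 = 31
  bit 5 = 1: r = r^2 * 9 mod 43 = 31^2 * 9 = 15*9 = 6
  -> s = B^a = 6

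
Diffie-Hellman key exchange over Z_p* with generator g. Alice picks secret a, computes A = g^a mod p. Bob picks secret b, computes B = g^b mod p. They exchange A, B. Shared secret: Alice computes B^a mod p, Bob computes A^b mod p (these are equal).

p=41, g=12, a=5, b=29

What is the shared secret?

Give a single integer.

Answer: 38

Derivation:
A = 12^5 mod 41  (bits of 5 = 101)
  bit 0 = 1: r = r^2 * 12 mod 41 = 1^2 * 12 = 1*12 = 12
  bit 1 = 0: r = r^2 mod 41 = 12^2 = 21
  bit 2 = 1: r = r^2 * 12 mod 41 = 21^2 * 12 = 31*12 = 3
  -> A = 3
B = 12^29 mod 41  (bits of 29 = 11101)
  bit 0 = 1: r = r^2 * 12 mod 41 = 1^2 * 12 = 1*12 = 12
  bit 1 = 1: r = r^2 * 12 mod 41 = 12^2 * 12 = 21*12 = 6
  bit 2 = 1: r = r^2 * 12 mod 41 = 6^2 * 12 = 36*12 = 22
  bit 3 = 0: r = r^2 mod 41 = 22^2 = 33
  bit 4 = 1: r = r^2 * 12 mod 41 = 33^2 * 12 = 23*12 = 30
  -> B = 30
s = B^a = 30^5 mod 41  (bits of 5 = 101)
  bit 0 = 1: r = r^2 * 30 mod 41 = 1^2 * 30 = 1*30 = 30
  bit 1 = 0: r = r^2 mod 41 = 30^2 = 39
  bit 2 = 1: r = r^2 * 30 mod 41 = 39^2 * 30 = 4*30 = 38
  -> s = B^a = 38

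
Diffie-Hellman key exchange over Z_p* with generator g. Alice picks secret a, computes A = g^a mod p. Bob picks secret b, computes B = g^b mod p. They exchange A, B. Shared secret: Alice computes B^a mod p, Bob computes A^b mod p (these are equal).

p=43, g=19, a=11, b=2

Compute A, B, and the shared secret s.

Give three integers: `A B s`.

Answer: 29 17 24

Derivation:
A = 19^11 mod 43  (bits of 11 = 1011)
  bit 0 = 1: r = r^2 * 19 mod 43 = 1^2 * 19 = 1*19 = 19
  bit 1 = 0: r = r^2 mod 43 = 19^2 = 17
  bit 2 = 1: r = r^2 * 19 mod 43 = 17^2 * 19 = 31*19 = 30
  bit 3 = 1: r = r^2 * 19 mod 43 = 30^2 * 19 = 40*19 = 29
  -> A = 29
B = 19^2 mod 43  (bits of 2 = 10)
  bit 0 = 1: r = r^2 * 19 mod 43 = 1^2 * 19 = 1*19 = 19
  bit 1 = 0: r = r^2 mod 43 = 19^2 = 17
  -> B = 17
s = B^a = 17^11 mod 43  (bits of 11 = 1011)
  bit 0 = 1: r = r^2 * 17 mod 43 = 1^2 * 17 = 1*17 = 17
  bit 1 = 0: r = r^2 mod 43 = 17^2 = 31
  bit 2 = 1: r = r^2 * 17 mod 43 = 31^2 * 17 = 15*17 = 40
  bit 3 = 1: r = r^2 * 17 mod 43 = 40^2 * 17 = 9*17 = 24
  -> s = B^a = 24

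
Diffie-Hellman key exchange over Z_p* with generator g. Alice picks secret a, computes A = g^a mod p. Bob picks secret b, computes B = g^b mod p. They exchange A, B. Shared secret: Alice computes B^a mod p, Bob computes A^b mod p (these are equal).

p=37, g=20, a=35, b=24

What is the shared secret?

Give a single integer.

A = 20^35 mod 37  (bits of 35 = 100011)
  bit 0 = 1: r = r^2 * 20 mod 37 = 1^2 * 20 = 1*20 = 20
  bit 1 = 0: r = r^2 mod 37 = 20^2 = 30
  bit 2 = 0: r = r^2 mod 37 = 30^2 = 12
  bit 3 = 0: r = r^2 mod 37 = 12^2 = 33
  bit 4 = 1: r = r^2 * 20 mod 37 = 33^2 * 20 = 16*20 = 24
  bit 5 = 1: r = r^2 * 20 mod 37 = 24^2 * 20 = 21*20 = 13
  -> A = 13
B = 20^24 mod 37  (bits of 24 = 11000)
  bit 0 = 1: r = r^2 * 20 mod 37 = 1^2 * 20 = 1*20 = 20
  bit 1 = 1: r = r^2 * 20 mod 37 = 20^2 * 20 = 30*20 = 8
  bit 2 = 0: r = r^2 mod 37 = 8^2 = 27
  bit 3 = 0: r = r^2 mod 37 = 27^2 = 26
  bit 4 = 0: r = r^2 mod 37 = 26^2 = 10
  -> B = 10
s = B^a = 10^35 mod 37  (bits of 35 = 100011)
  bit 0 = 1: r = r^2 * 10 mod 37 = 1^2 * 10 = 1*10 = 10
  bit 1 = 0: r = r^2 mod 37 = 10^2 = 26
  bit 2 = 0: r = r^2 mod 37 = 26^2 = 10
  bit 3 = 0: r = r^2 mod 37 = 10^2 = 26
  bit 4 = 1: r = r^2 * 10 mod 37 = 26^2 * 10 = 10*10 = 26
  bit 5 = 1: r = r^2 * 10 mod 37 = 26^2 * 10 = 10*10 = 26
  -> s = B^a = 26

Answer: 26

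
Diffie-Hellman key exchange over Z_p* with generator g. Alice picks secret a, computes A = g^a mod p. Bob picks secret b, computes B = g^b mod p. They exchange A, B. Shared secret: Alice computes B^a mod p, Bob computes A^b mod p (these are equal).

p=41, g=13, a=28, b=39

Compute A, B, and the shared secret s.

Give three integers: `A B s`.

A = 13^28 mod 41  (bits of 28 = 11100)
  bit 0 = 1: r = r^2 * 13 mod 41 = 1^2 * 13 = 1*13 = 13
  bit 1 = 1: r = r^2 * 13 mod 41 = 13^2 * 13 = 5*13 = 24
  bit 2 = 1: r = r^2 * 13 mod 41 = 24^2 * 13 = 2*13 = 26
  bit 3 = 0: r = r^2 mod 41 = 26^2 = 20
  bit 4 = 0: r = r^2 mod 41 = 20^2 = 31
  -> A = 31
B = 13^39 mod 41  (bits of 39 = 100111)
  bit 0 = 1: r = r^2 * 13 mod 41 = 1^2 * 13 = 1*13 = 13
  bit 1 = 0: r = r^2 mod 41 = 13^2 = 5
  bit 2 = 0: r = r^2 mod 41 = 5^2 = 25
  bit 3 = 1: r = r^2 * 13 mod 41 = 25^2 * 13 = 10*13 = 7
  bit 4 = 1: r = r^2 * 13 mod 41 = 7^2 * 13 = 8*13 = 22
  bit 5 = 1: r = r^2 * 13 mod 41 = 22^2 * 13 = 33*13 = 19
  -> B = 19
s = B^a = 19^28 mod 41  (bits of 28 = 11100)
  bit 0 = 1: r = r^2 * 19 mod 41 = 1^2 * 19 = 1*19 = 19
  bit 1 = 1: r = r^2 * 19 mod 41 = 19^2 * 19 = 33*19 = 12
  bit 2 = 1: r = r^2 * 19 mod 41 = 12^2 * 19 = 21*19 = 30
  bit 3 = 0: r = r^2 mod 41 = 30^2 = 39
  bit 4 = 0: r = r^2 mod 41 = 39^2 = 4
  -> s = B^a = 4

Answer: 31 19 4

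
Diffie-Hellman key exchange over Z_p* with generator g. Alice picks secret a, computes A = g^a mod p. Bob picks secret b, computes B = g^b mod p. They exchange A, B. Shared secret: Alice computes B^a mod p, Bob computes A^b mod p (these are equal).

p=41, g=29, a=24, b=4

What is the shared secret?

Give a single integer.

A = 29^24 mod 41  (bits of 24 = 11000)
  bit 0 = 1: r = r^2 * 29 mod 41 = 1^2 * 29 = 1*29 = 29
  bit 1 = 1: r = r^2 * 29 mod 41 = 29^2 * 29 = 21*29 = 35
  bit 2 = 0: r = r^2 mod 41 = 35^2 = 36
  bit 3 = 0: r = r^2 mod 41 = 36^2 = 25
  bit 4 = 0: r = r^2 mod 41 = 25^2 = 10
  -> A = 10
B = 29^4 mod 41  (bits of 4 = 100)
  bit 0 = 1: r = r^2 * 29 mod 41 = 1^2 * 29 = 1*29 = 29
  bit 1 = 0: r = r^2 mod 41 = 29^2 = 21
  bit 2 = 0: r = r^2 mod 41 = 21^2 = 31
  -> B = 31
s = B^a = 31^24 mod 41  (bits of 24 = 11000)
  bit 0 = 1: r = r^2 * 31 mod 41 = 1^2 * 31 = 1*31 = 31
  bit 1 = 1: r = r^2 * 31 mod 41 = 31^2 * 31 = 18*31 = 25
  bit 2 = 0: r = r^2 mod 41 = 25^2 = 10
  bit 3 = 0: r = r^2 mod 41 = 10^2 = 18
  bit 4 = 0: r = r^2 mod 41 = 18^2 = 37
  -> s = B^a = 37

Answer: 37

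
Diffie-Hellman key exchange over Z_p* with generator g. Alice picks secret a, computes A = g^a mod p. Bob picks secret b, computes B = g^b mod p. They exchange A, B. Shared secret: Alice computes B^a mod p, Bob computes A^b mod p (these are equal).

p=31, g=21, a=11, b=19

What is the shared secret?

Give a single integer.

A = 21^11 mod 31  (bits of 11 = 1011)
  bit 0 = 1: r = r^2 * 21 mod 31 = 1^2 * 21 = 1*21 = 21
  bit 1 = 0: r = r^2 mod 31 = 21^2 = 7
  bit 2 = 1: r = r^2 * 21 mod 31 = 7^2 * 21 = 18*21 = 6
  bit 3 = 1: r = r^2 * 21 mod 31 = 6^2 * 21 = 5*21 = 12
  -> A = 12
B = 21^19 mod 31  (bits of 19 = 10011)
  bit 0 = 1: r = r^2 * 21 mod 31 = 1^2 * 21 = 1*21 = 21
  bit 1 = 0: r = r^2 mod 31 = 21^2 = 7
  bit 2 = 0: r = r^2 mod 31 = 7^2 = 18
  bit 3 = 1: r = r^2 * 21 mod 31 = 18^2 * 21 = 14*21 = 15
  bit 4 = 1: r = r^2 * 21 mod 31 = 15^2 * 21 = 8*21 = 13
  -> B = 13
s = B^a = 13^11 mod 31  (bits of 11 = 1011)
  bit 0 = 1: r = r^2 * 13 mod 31 = 1^2 * 13 = 1*13 = 13
  bit 1 = 0: r = r^2 mod 31 = 13^2 = 14
  bit 2 = 1: r = r^2 * 13 mod 31 = 14^2 * 13 = 10*13 = 6
  bit 3 = 1: r = r^2 * 13 mod 31 = 6^2 * 13 = 5*13 = 3
  -> s = B^a = 3

Answer: 3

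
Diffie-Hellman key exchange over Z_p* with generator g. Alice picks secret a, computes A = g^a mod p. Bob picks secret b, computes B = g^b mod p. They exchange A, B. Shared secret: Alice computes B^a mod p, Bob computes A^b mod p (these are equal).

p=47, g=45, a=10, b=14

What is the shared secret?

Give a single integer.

Answer: 4

Derivation:
A = 45^10 mod 47  (bits of 10 = 1010)
  bit 0 = 1: r = r^2 * 45 mod 47 = 1^2 * 45 = 1*45 = 45
  bit 1 = 0: r = r^2 mod 47 = 45^2 = 4
  bit 2 = 1: r = r^2 * 45 mod 47 = 4^2 * 45 = 16*45 = 15
  bit 3 = 0: r = r^2 mod 47 = 15^2 = 37
  -> A = 37
B = 45^14 mod 47  (bits of 14 = 1110)
  bit 0 = 1: r = r^2 * 45 mod 47 = 1^2 * 45 = 1*45 = 45
  bit 1 = 1: r = r^2 * 45 mod 47 = 45^2 * 45 = 4*45 = 39
  bit 2 = 1: r = r^2 * 45 mod 47 = 39^2 * 45 = 17*45 = 13
  bit 3 = 0: r = r^2 mod 47 = 13^2 = 28
  -> B = 28
s = B^a = 28^10 mod 47  (bits of 10 = 1010)
  bit 0 = 1: r = r^2 * 28 mod 47 = 1^2 * 28 = 1*28 = 28
  bit 1 = 0: r = r^2 mod 47 = 28^2 = 32
  bit 2 = 1: r = r^2 * 28 mod 47 = 32^2 * 28 = 37*28 = 2
  bit 3 = 0: r = r^2 mod 47 = 2^2 = 4
  -> s = B^a = 4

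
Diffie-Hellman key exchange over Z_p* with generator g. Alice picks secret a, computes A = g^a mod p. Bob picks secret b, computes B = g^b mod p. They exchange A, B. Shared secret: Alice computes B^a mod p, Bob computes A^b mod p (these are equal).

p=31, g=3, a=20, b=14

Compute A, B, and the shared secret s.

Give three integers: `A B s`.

A = 3^20 mod 31  (bits of 20 = 10100)
  bit 0 = 1: r = r^2 * 3 mod 31 = 1^2 * 3 = 1*3 = 3
  bit 1 = 0: r = r^2 mod 31 = 3^2 = 9
  bit 2 = 1: r = r^2 * 3 mod 31 = 9^2 * 3 = 19*3 = 26
  bit 3 = 0: r = r^2 mod 31 = 26^2 = 25
  bit 4 = 0: r = r^2 mod 31 = 25^2 = 5
  -> A = 5
B = 3^14 mod 31  (bits of 14 = 1110)
  bit 0 = 1: r = r^2 * 3 mod 31 = 1^2 * 3 = 1*3 = 3
  bit 1 = 1: r = r^2 * 3 mod 31 = 3^2 * 3 = 9*3 = 27
  bit 2 = 1: r = r^2 * 3 mod 31 = 27^2 * 3 = 16*3 = 17
  bit 3 = 0: r = r^2 mod 31 = 17^2 = 10
  -> B = 10
s = B^a = 10^20 mod 31  (bits of 20 = 10100)
  bit 0 = 1: r = r^2 * 10 mod 31 = 1^2 * 10 = 1*10 = 10
  bit 1 = 0: r = r^2 mod 31 = 10^2 = 7
  bit 2 = 1: r = r^2 * 10 mod 31 = 7^2 * 10 = 18*10 = 25
  bit 3 = 0: r = r^2 mod 31 = 25^2 = 5
  bit 4 = 0: r = r^2 mod 31 = 5^2 = 25
  -> s = B^a = 25

Answer: 5 10 25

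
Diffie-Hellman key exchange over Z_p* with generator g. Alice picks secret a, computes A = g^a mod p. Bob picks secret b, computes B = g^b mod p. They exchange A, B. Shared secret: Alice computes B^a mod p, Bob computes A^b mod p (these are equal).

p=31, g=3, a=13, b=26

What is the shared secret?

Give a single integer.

Answer: 20

Derivation:
A = 3^13 mod 31  (bits of 13 = 1101)
  bit 0 = 1: r = r^2 * 3 mod 31 = 1^2 * 3 = 1*3 = 3
  bit 1 = 1: r = r^2 * 3 mod 31 = 3^2 * 3 = 9*3 = 27
  bit 2 = 0: r = r^2 mod 31 = 27^2 = 16
  bit 3 = 1: r = r^2 * 3 mod 31 = 16^2 * 3 = 8*3 = 24
  -> A = 24
B = 3^26 mod 31  (bits of 26 = 11010)
  bit 0 = 1: r = r^2 * 3 mod 31 = 1^2 * 3 = 1*3 = 3
  bit 1 = 1: r = r^2 * 3 mod 31 = 3^2 * 3 = 9*3 = 27
  bit 2 = 0: r = r^2 mod 31 = 27^2 = 16
  bit 3 = 1: r = r^2 * 3 mod 31 = 16^2 * 3 = 8*3 = 24
  bit 4 = 0: r = r^2 mod 31 = 24^2 = 18
  -> B = 18
s = B^a = 18^13 mod 31  (bits of 13 = 1101)
  bit 0 = 1: r = r^2 * 18 mod 31 = 1^2 * 18 = 1*18 = 18
  bit 1 = 1: r = r^2 * 18 mod 31 = 18^2 * 18 = 14*18 = 4
  bit 2 = 0: r = r^2 mod 31 = 4^2 = 16
  bit 3 = 1: r = r^2 * 18 mod 31 = 16^2 * 18 = 8*18 = 20
  -> s = B^a = 20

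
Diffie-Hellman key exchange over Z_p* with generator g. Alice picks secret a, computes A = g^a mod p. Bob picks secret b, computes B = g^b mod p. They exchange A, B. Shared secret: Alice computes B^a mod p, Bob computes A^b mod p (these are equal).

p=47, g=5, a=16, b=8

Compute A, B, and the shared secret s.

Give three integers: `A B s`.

A = 5^16 mod 47  (bits of 16 = 10000)
  bit 0 = 1: r = r^2 * 5 mod 47 = 1^2 * 5 = 1*5 = 5
  bit 1 = 0: r = r^2 mod 47 = 5^2 = 25
  bit 2 = 0: r = r^2 mod 47 = 25^2 = 14
  bit 3 = 0: r = r^2 mod 47 = 14^2 = 8
  bit 4 = 0: r = r^2 mod 47 = 8^2 = 17
  -> A = 17
B = 5^8 mod 47  (bits of 8 = 1000)
  bit 0 = 1: r = r^2 * 5 mod 47 = 1^2 * 5 = 1*5 = 5
  bit 1 = 0: r = r^2 mod 47 = 5^2 = 25
  bit 2 = 0: r = r^2 mod 47 = 25^2 = 14
  bit 3 = 0: r = r^2 mod 47 = 14^2 = 8
  -> B = 8
s = B^a = 8^16 mod 47  (bits of 16 = 10000)
  bit 0 = 1: r = r^2 * 8 mod 47 = 1^2 * 8 = 1*8 = 8
  bit 1 = 0: r = r^2 mod 47 = 8^2 = 17
  bit 2 = 0: r = r^2 mod 47 = 17^2 = 7
  bit 3 = 0: r = r^2 mod 47 = 7^2 = 2
  bit 4 = 0: r = r^2 mod 47 = 2^2 = 4
  -> s = B^a = 4

Answer: 17 8 4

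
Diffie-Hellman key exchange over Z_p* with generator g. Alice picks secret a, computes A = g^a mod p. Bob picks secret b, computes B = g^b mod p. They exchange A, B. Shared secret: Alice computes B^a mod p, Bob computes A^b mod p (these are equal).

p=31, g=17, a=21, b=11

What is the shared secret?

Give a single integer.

A = 17^21 mod 31  (bits of 21 = 10101)
  bit 0 = 1: r = r^2 * 17 mod 31 = 1^2 * 17 = 1*17 = 17
  bit 1 = 0: r = r^2 mod 31 = 17^2 = 10
  bit 2 = 1: r = r^2 * 17 mod 31 = 10^2 * 17 = 7*17 = 26
  bit 3 = 0: r = r^2 mod 31 = 26^2 = 25
  bit 4 = 1: r = r^2 * 17 mod 31 = 25^2 * 17 = 5*17 = 23
  -> A = 23
B = 17^11 mod 31  (bits of 11 = 1011)
  bit 0 = 1: r = r^2 * 17 mod 31 = 1^2 * 17 = 1*17 = 17
  bit 1 = 0: r = r^2 mod 31 = 17^2 = 10
  bit 2 = 1: r = r^2 * 17 mod 31 = 10^2 * 17 = 7*17 = 26
  bit 3 = 1: r = r^2 * 17 mod 31 = 26^2 * 17 = 25*17 = 22
  -> B = 22
s = B^a = 22^21 mod 31  (bits of 21 = 10101)
  bit 0 = 1: r = r^2 * 22 mod 31 = 1^2 * 22 = 1*22 = 22
  bit 1 = 0: r = r^2 mod 31 = 22^2 = 19
  bit 2 = 1: r = r^2 * 22 mod 31 = 19^2 * 22 = 20*22 = 6
  bit 3 = 0: r = r^2 mod 31 = 6^2 = 5
  bit 4 = 1: r = r^2 * 22 mod 31 = 5^2 * 22 = 25*22 = 23
  -> s = B^a = 23

Answer: 23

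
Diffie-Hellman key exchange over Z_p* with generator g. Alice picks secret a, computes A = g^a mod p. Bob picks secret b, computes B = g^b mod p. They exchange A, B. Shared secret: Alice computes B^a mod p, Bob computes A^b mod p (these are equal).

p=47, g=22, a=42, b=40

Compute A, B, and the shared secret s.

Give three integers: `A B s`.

A = 22^42 mod 47  (bits of 42 = 101010)
  bit 0 = 1: r = r^2 * 22 mod 47 = 1^2 * 22 = 1*22 = 22
  bit 1 = 0: r = r^2 mod 47 = 22^2 = 14
  bit 2 = 1: r = r^2 * 22 mod 47 = 14^2 * 22 = 8*22 = 35
  bit 3 = 0: r = r^2 mod 47 = 35^2 = 3
  bit 4 = 1: r = r^2 * 22 mod 47 = 3^2 * 22 = 9*22 = 10
  bit 5 = 0: r = r^2 mod 47 = 10^2 = 6
  -> A = 6
B = 22^40 mod 47  (bits of 40 = 101000)
  bit 0 = 1: r = r^2 * 22 mod 47 = 1^2 * 22 = 1*22 = 22
  bit 1 = 0: r = r^2 mod 47 = 22^2 = 14
  bit 2 = 1: r = r^2 * 22 mod 47 = 14^2 * 22 = 8*22 = 35
  bit 3 = 0: r = r^2 mod 47 = 35^2 = 3
  bit 4 = 0: r = r^2 mod 47 = 3^2 = 9
  bit 5 = 0: r = r^2 mod 47 = 9^2 = 34
  -> B = 34
s = B^a = 34^42 mod 47  (bits of 42 = 101010)
  bit 0 = 1: r = r^2 * 34 mod 47 = 1^2 * 34 = 1*34 = 34
  bit 1 = 0: r = r^2 mod 47 = 34^2 = 28
  bit 2 = 1: r = r^2 * 34 mod 47 = 28^2 * 34 = 32*34 = 7
  bit 3 = 0: r = r^2 mod 47 = 7^2 = 2
  bit 4 = 1: r = r^2 * 34 mod 47 = 2^2 * 34 = 4*34 = 42
  bit 5 = 0: r = r^2 mod 47 = 42^2 = 25
  -> s = B^a = 25

Answer: 6 34 25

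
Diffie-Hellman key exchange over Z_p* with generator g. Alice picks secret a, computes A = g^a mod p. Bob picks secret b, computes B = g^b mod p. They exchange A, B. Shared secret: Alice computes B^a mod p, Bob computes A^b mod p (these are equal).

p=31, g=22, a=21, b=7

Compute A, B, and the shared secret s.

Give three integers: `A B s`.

Answer: 23 21 29

Derivation:
A = 22^21 mod 31  (bits of 21 = 10101)
  bit 0 = 1: r = r^2 * 22 mod 31 = 1^2 * 22 = 1*22 = 22
  bit 1 = 0: r = r^2 mod 31 = 22^2 = 19
  bit 2 = 1: r = r^2 * 22 mod 31 = 19^2 * 22 = 20*22 = 6
  bit 3 = 0: r = r^2 mod 31 = 6^2 = 5
  bit 4 = 1: r = r^2 * 22 mod 31 = 5^2 * 22 = 25*22 = 23
  -> A = 23
B = 22^7 mod 31  (bits of 7 = 111)
  bit 0 = 1: r = r^2 * 22 mod 31 = 1^2 * 22 = 1*22 = 22
  bit 1 = 1: r = r^2 * 22 mod 31 = 22^2 * 22 = 19*22 = 15
  bit 2 = 1: r = r^2 * 22 mod 31 = 15^2 * 22 = 8*22 = 21
  -> B = 21
s = B^a = 21^21 mod 31  (bits of 21 = 10101)
  bit 0 = 1: r = r^2 * 21 mod 31 = 1^2 * 21 = 1*21 = 21
  bit 1 = 0: r = r^2 mod 31 = 21^2 = 7
  bit 2 = 1: r = r^2 * 21 mod 31 = 7^2 * 21 = 18*21 = 6
  bit 3 = 0: r = r^2 mod 31 = 6^2 = 5
  bit 4 = 1: r = r^2 * 21 mod 31 = 5^2 * 21 = 25*21 = 29
  -> s = B^a = 29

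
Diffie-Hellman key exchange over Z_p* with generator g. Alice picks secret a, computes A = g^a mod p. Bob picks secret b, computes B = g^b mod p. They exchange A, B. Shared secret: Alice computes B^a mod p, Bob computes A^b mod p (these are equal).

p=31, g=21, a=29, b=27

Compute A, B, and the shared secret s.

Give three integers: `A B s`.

A = 21^29 mod 31  (bits of 29 = 11101)
  bit 0 = 1: r = r^2 * 21 mod 31 = 1^2 * 21 = 1*21 = 21
  bit 1 = 1: r = r^2 * 21 mod 31 = 21^2 * 21 = 7*21 = 23
  bit 2 = 1: r = r^2 * 21 mod 31 = 23^2 * 21 = 2*21 = 11
  bit 3 = 0: r = r^2 mod 31 = 11^2 = 28
  bit 4 = 1: r = r^2 * 21 mod 31 = 28^2 * 21 = 9*21 = 3
  -> A = 3
B = 21^27 mod 31  (bits of 27 = 11011)
  bit 0 = 1: r = r^2 * 21 mod 31 = 1^2 * 21 = 1*21 = 21
  bit 1 = 1: r = r^2 * 21 mod 31 = 21^2 * 21 = 7*21 = 23
  bit 2 = 0: r = r^2 mod 31 = 23^2 = 2
  bit 3 = 1: r = r^2 * 21 mod 31 = 2^2 * 21 = 4*21 = 22
  bit 4 = 1: r = r^2 * 21 mod 31 = 22^2 * 21 = 19*21 = 27
  -> B = 27
s = B^a = 27^29 mod 31  (bits of 29 = 11101)
  bit 0 = 1: r = r^2 * 27 mod 31 = 1^2 * 27 = 1*27 = 27
  bit 1 = 1: r = r^2 * 27 mod 31 = 27^2 * 27 = 16*27 = 29
  bit 2 = 1: r = r^2 * 27 mod 31 = 29^2 * 27 = 4*27 = 15
  bit 3 = 0: r = r^2 mod 31 = 15^2 = 8
  bit 4 = 1: r = r^2 * 27 mod 31 = 8^2 * 27 = 2*27 = 23
  -> s = B^a = 23

Answer: 3 27 23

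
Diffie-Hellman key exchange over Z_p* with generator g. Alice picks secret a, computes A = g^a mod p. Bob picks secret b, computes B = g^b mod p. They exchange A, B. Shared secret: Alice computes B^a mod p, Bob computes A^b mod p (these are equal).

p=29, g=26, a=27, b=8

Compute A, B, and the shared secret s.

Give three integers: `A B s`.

Answer: 19 7 25

Derivation:
A = 26^27 mod 29  (bits of 27 = 11011)
  bit 0 = 1: r = r^2 * 26 mod 29 = 1^2 * 26 = 1*26 = 26
  bit 1 = 1: r = r^2 * 26 mod 29 = 26^2 * 26 = 9*26 = 2
  bit 2 = 0: r = r^2 mod 29 = 2^2 = 4
  bit 3 = 1: r = r^2 * 26 mod 29 = 4^2 * 26 = 16*26 = 10
  bit 4 = 1: r = r^2 * 26 mod 29 = 10^2 * 26 = 13*26 = 19
  -> A = 19
B = 26^8 mod 29  (bits of 8 = 1000)
  bit 0 = 1: r = r^2 * 26 mod 29 = 1^2 * 26 = 1*26 = 26
  bit 1 = 0: r = r^2 mod 29 = 26^2 = 9
  bit 2 = 0: r = r^2 mod 29 = 9^2 = 23
  bit 3 = 0: r = r^2 mod 29 = 23^2 = 7
  -> B = 7
s = B^a = 7^27 mod 29  (bits of 27 = 11011)
  bit 0 = 1: r = r^2 * 7 mod 29 = 1^2 * 7 = 1*7 = 7
  bit 1 = 1: r = r^2 * 7 mod 29 = 7^2 * 7 = 20*7 = 24
  bit 2 = 0: r = r^2 mod 29 = 24^2 = 25
  bit 3 = 1: r = r^2 * 7 mod 29 = 25^2 * 7 = 16*7 = 25
  bit 4 = 1: r = r^2 * 7 mod 29 = 25^2 * 7 = 16*7 = 25
  -> s = B^a = 25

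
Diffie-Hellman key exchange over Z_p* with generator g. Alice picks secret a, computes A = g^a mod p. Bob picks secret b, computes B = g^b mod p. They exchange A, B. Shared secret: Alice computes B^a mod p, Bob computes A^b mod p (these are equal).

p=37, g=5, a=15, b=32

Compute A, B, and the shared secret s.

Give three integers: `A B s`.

Answer: 29 9 10

Derivation:
A = 5^15 mod 37  (bits of 15 = 1111)
  bit 0 = 1: r = r^2 * 5 mod 37 = 1^2 * 5 = 1*5 = 5
  bit 1 = 1: r = r^2 * 5 mod 37 = 5^2 * 5 = 25*5 = 14
  bit 2 = 1: r = r^2 * 5 mod 37 = 14^2 * 5 = 11*5 = 18
  bit 3 = 1: r = r^2 * 5 mod 37 = 18^2 * 5 = 28*5 = 29
  -> A = 29
B = 5^32 mod 37  (bits of 32 = 100000)
  bit 0 = 1: r = r^2 * 5 mod 37 = 1^2 * 5 = 1*5 = 5
  bit 1 = 0: r = r^2 mod 37 = 5^2 = 25
  bit 2 = 0: r = r^2 mod 37 = 25^2 = 33
  bit 3 = 0: r = r^2 mod 37 = 33^2 = 16
  bit 4 = 0: r = r^2 mod 37 = 16^2 = 34
  bit 5 = 0: r = r^2 mod 37 = 34^2 = 9
  -> B = 9
s = B^a = 9^15 mod 37  (bits of 15 = 1111)
  bit 0 = 1: r = r^2 * 9 mod 37 = 1^2 * 9 = 1*9 = 9
  bit 1 = 1: r = r^2 * 9 mod 37 = 9^2 * 9 = 7*9 = 26
  bit 2 = 1: r = r^2 * 9 mod 37 = 26^2 * 9 = 10*9 = 16
  bit 3 = 1: r = r^2 * 9 mod 37 = 16^2 * 9 = 34*9 = 10
  -> s = B^a = 10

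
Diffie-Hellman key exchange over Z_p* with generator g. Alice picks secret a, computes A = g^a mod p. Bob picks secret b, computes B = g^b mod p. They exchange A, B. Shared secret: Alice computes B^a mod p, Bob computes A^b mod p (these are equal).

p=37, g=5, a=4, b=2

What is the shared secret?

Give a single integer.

Answer: 16

Derivation:
A = 5^4 mod 37  (bits of 4 = 100)
  bit 0 = 1: r = r^2 * 5 mod 37 = 1^2 * 5 = 1*5 = 5
  bit 1 = 0: r = r^2 mod 37 = 5^2 = 25
  bit 2 = 0: r = r^2 mod 37 = 25^2 = 33
  -> A = 33
B = 5^2 mod 37  (bits of 2 = 10)
  bit 0 = 1: r = r^2 * 5 mod 37 = 1^2 * 5 = 1*5 = 5
  bit 1 = 0: r = r^2 mod 37 = 5^2 = 25
  -> B = 25
s = B^a = 25^4 mod 37  (bits of 4 = 100)
  bit 0 = 1: r = r^2 * 25 mod 37 = 1^2 * 25 = 1*25 = 25
  bit 1 = 0: r = r^2 mod 37 = 25^2 = 33
  bit 2 = 0: r = r^2 mod 37 = 33^2 = 16
  -> s = B^a = 16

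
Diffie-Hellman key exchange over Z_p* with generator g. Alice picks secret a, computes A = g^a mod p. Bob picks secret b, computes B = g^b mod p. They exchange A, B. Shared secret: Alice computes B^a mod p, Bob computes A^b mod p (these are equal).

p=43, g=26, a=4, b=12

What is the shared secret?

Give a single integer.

A = 26^4 mod 43  (bits of 4 = 100)
  bit 0 = 1: r = r^2 * 26 mod 43 = 1^2 * 26 = 1*26 = 26
  bit 1 = 0: r = r^2 mod 43 = 26^2 = 31
  bit 2 = 0: r = r^2 mod 43 = 31^2 = 15
  -> A = 15
B = 26^12 mod 43  (bits of 12 = 1100)
  bit 0 = 1: r = r^2 * 26 mod 43 = 1^2 * 26 = 1*26 = 26
  bit 1 = 1: r = r^2 * 26 mod 43 = 26^2 * 26 = 31*26 = 32
  bit 2 = 0: r = r^2 mod 43 = 32^2 = 35
  bit 3 = 0: r = r^2 mod 43 = 35^2 = 21
  -> B = 21
s = B^a = 21^4 mod 43  (bits of 4 = 100)
  bit 0 = 1: r = r^2 * 21 mod 43 = 1^2 * 21 = 1*21 = 21
  bit 1 = 0: r = r^2 mod 43 = 21^2 = 11
  bit 2 = 0: r = r^2 mod 43 = 11^2 = 35
  -> s = B^a = 35

Answer: 35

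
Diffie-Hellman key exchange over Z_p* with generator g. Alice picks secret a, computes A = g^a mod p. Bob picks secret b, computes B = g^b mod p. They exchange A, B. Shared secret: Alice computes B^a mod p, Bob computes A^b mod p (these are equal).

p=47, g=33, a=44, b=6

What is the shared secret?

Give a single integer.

A = 33^44 mod 47  (bits of 44 = 101100)
  bit 0 = 1: r = r^2 * 33 mod 47 = 1^2 * 33 = 1*33 = 33
  bit 1 = 0: r = r^2 mod 47 = 33^2 = 8
  bit 2 = 1: r = r^2 * 33 mod 47 = 8^2 * 33 = 17*33 = 44
  bit 3 = 1: r = r^2 * 33 mod 47 = 44^2 * 33 = 9*33 = 15
  bit 4 = 0: r = r^2 mod 47 = 15^2 = 37
  bit 5 = 0: r = r^2 mod 47 = 37^2 = 6
  -> A = 6
B = 33^6 mod 47  (bits of 6 = 110)
  bit 0 = 1: r = r^2 * 33 mod 47 = 1^2 * 33 = 1*33 = 33
  bit 1 = 1: r = r^2 * 33 mod 47 = 33^2 * 33 = 8*33 = 29
  bit 2 = 0: r = r^2 mod 47 = 29^2 = 42
  -> B = 42
s = B^a = 42^44 mod 47  (bits of 44 = 101100)
  bit 0 = 1: r = r^2 * 42 mod 47 = 1^2 * 42 = 1*42 = 42
  bit 1 = 0: r = r^2 mod 47 = 42^2 = 25
  bit 2 = 1: r = r^2 * 42 mod 47 = 25^2 * 42 = 14*42 = 24
  bit 3 = 1: r = r^2 * 42 mod 47 = 24^2 * 42 = 12*42 = 34
  bit 4 = 0: r = r^2 mod 47 = 34^2 = 28
  bit 5 = 0: r = r^2 mod 47 = 28^2 = 32
  -> s = B^a = 32

Answer: 32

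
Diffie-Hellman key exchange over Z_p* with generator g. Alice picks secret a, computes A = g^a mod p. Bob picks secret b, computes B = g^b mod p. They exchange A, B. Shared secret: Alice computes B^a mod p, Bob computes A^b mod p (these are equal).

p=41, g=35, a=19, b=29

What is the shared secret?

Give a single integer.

A = 35^19 mod 41  (bits of 19 = 10011)
  bit 0 = 1: r = r^2 * 35 mod 41 = 1^2 * 35 = 1*35 = 35
  bit 1 = 0: r = r^2 mod 41 = 35^2 = 36
  bit 2 = 0: r = r^2 mod 41 = 36^2 = 25
  bit 3 = 1: r = r^2 * 35 mod 41 = 25^2 * 35 = 10*35 = 22
  bit 4 = 1: r = r^2 * 35 mod 41 = 22^2 * 35 = 33*35 = 7
  -> A = 7
B = 35^29 mod 41  (bits of 29 = 11101)
  bit 0 = 1: r = r^2 * 35 mod 41 = 1^2 * 35 = 1*35 = 35
  bit 1 = 1: r = r^2 * 35 mod 41 = 35^2 * 35 = 36*35 = 30
  bit 2 = 1: r = r^2 * 35 mod 41 = 30^2 * 35 = 39*35 = 12
  bit 3 = 0: r = r^2 mod 41 = 12^2 = 21
  bit 4 = 1: r = r^2 * 35 mod 41 = 21^2 * 35 = 31*35 = 19
  -> B = 19
s = B^a = 19^19 mod 41  (bits of 19 = 10011)
  bit 0 = 1: r = r^2 * 19 mod 41 = 1^2 * 19 = 1*19 = 19
  bit 1 = 0: r = r^2 mod 41 = 19^2 = 33
  bit 2 = 0: r = r^2 mod 41 = 33^2 = 23
  bit 3 = 1: r = r^2 * 19 mod 41 = 23^2 * 19 = 37*19 = 6
  bit 4 = 1: r = r^2 * 19 mod 41 = 6^2 * 19 = 36*19 = 28
  -> s = B^a = 28

Answer: 28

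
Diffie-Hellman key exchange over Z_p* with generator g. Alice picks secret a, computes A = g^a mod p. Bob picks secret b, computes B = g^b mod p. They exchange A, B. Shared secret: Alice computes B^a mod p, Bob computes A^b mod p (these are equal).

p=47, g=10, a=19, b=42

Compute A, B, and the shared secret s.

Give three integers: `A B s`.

A = 10^19 mod 47  (bits of 19 = 10011)
  bit 0 = 1: r = r^2 * 10 mod 47 = 1^2 * 10 = 1*10 = 10
  bit 1 = 0: r = r^2 mod 47 = 10^2 = 6
  bit 2 = 0: r = r^2 mod 47 = 6^2 = 36
  bit 3 = 1: r = r^2 * 10 mod 47 = 36^2 * 10 = 27*10 = 35
  bit 4 = 1: r = r^2 * 10 mod 47 = 35^2 * 10 = 3*10 = 30
  -> A = 30
B = 10^42 mod 47  (bits of 42 = 101010)
  bit 0 = 1: r = r^2 * 10 mod 47 = 1^2 * 10 = 1*10 = 10
  bit 1 = 0: r = r^2 mod 47 = 10^2 = 6
  bit 2 = 1: r = r^2 * 10 mod 47 = 6^2 * 10 = 36*10 = 31
  bit 3 = 0: r = r^2 mod 47 = 31^2 = 21
  bit 4 = 1: r = r^2 * 10 mod 47 = 21^2 * 10 = 18*10 = 39
  bit 5 = 0: r = r^2 mod 47 = 39^2 = 17
  -> B = 17
s = B^a = 17^19 mod 47  (bits of 19 = 10011)
  bit 0 = 1: r = r^2 * 17 mod 47 = 1^2 * 17 = 1*17 = 17
  bit 1 = 0: r = r^2 mod 47 = 17^2 = 7
  bit 2 = 0: r = r^2 mod 47 = 7^2 = 2
  bit 3 = 1: r = r^2 * 17 mod 47 = 2^2 * 17 = 4*17 = 21
  bit 4 = 1: r = r^2 * 17 mod 47 = 21^2 * 17 = 18*17 = 24
  -> s = B^a = 24

Answer: 30 17 24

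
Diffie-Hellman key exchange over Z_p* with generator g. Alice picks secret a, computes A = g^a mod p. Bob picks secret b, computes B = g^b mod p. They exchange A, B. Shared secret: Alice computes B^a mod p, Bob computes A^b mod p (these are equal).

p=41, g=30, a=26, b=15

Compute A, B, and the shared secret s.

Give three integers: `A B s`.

A = 30^26 mod 41  (bits of 26 = 11010)
  bit 0 = 1: r = r^2 * 30 mod 41 = 1^2 * 30 = 1*30 = 30
  bit 1 = 1: r = r^2 * 30 mod 41 = 30^2 * 30 = 39*30 = 22
  bit 2 = 0: r = r^2 mod 41 = 22^2 = 33
  bit 3 = 1: r = r^2 * 30 mod 41 = 33^2 * 30 = 23*30 = 34
  bit 4 = 0: r = r^2 mod 41 = 34^2 = 8
  -> A = 8
B = 30^15 mod 41  (bits of 15 = 1111)
  bit 0 = 1: r = r^2 * 30 mod 41 = 1^2 * 30 = 1*30 = 30
  bit 1 = 1: r = r^2 * 30 mod 41 = 30^2 * 30 = 39*30 = 22
  bit 2 = 1: r = r^2 * 30 mod 41 = 22^2 * 30 = 33*30 = 6
  bit 3 = 1: r = r^2 * 30 mod 41 = 6^2 * 30 = 36*30 = 14
  -> B = 14
s = B^a = 14^26 mod 41  (bits of 26 = 11010)
  bit 0 = 1: r = r^2 * 14 mod 41 = 1^2 * 14 = 1*14 = 14
  bit 1 = 1: r = r^2 * 14 mod 41 = 14^2 * 14 = 32*14 = 38
  bit 2 = 0: r = r^2 mod 41 = 38^2 = 9
  bit 3 = 1: r = r^2 * 14 mod 41 = 9^2 * 14 = 40*14 = 27
  bit 4 = 0: r = r^2 mod 41 = 27^2 = 32
  -> s = B^a = 32

Answer: 8 14 32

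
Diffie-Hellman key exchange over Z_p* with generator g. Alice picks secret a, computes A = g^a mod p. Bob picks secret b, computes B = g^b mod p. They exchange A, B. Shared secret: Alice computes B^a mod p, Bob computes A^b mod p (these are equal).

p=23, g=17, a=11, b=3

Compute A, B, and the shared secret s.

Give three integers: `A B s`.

A = 17^11 mod 23  (bits of 11 = 1011)
  bit 0 = 1: r = r^2 * 17 mod 23 = 1^2 * 17 = 1*17 = 17
  bit 1 = 0: r = r^2 mod 23 = 17^2 = 13
  bit 2 = 1: r = r^2 * 17 mod 23 = 13^2 * 17 = 8*17 = 21
  bit 3 = 1: r = r^2 * 17 mod 23 = 21^2 * 17 = 4*17 = 22
  -> A = 22
B = 17^3 mod 23  (bits of 3 = 11)
  bit 0 = 1: r = r^2 * 17 mod 23 = 1^2 * 17 = 1*17 = 17
  bit 1 = 1: r = r^2 * 17 mod 23 = 17^2 * 17 = 13*17 = 14
  -> B = 14
s = B^a = 14^11 mod 23  (bits of 11 = 1011)
  bit 0 = 1: r = r^2 * 14 mod 23 = 1^2 * 14 = 1*14 = 14
  bit 1 = 0: r = r^2 mod 23 = 14^2 = 12
  bit 2 = 1: r = r^2 * 14 mod 23 = 12^2 * 14 = 6*14 = 15
  bit 3 = 1: r = r^2 * 14 mod 23 = 15^2 * 14 = 18*14 = 22
  -> s = B^a = 22

Answer: 22 14 22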